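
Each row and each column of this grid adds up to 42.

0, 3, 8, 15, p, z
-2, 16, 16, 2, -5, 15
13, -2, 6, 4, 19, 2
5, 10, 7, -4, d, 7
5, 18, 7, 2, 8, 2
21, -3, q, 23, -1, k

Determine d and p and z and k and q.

Row 4: 5 + 10 + 7 − 4 + 7 = 25, so its missing entry is 42 − 25 = 17.
Column 5: -5 + 19 + 17 + 8 − 1 = 38, so its missing entry is 42 − 38 = 4.
Row 1: 0 + 3 + 8 + 15 + 4 = 30, so its missing entry is 42 − 30 = 12.
Column 6: 12 + 15 + 2 + 7 + 2 = 38, so its missing entry is 42 − 38 = 4.
Row 6: 21 − 3 + 23 − 1 + 4 = 44, so its missing entry is 42 − 44 = -2.

d = 17, p = 4, z = 12, k = 4, q = -2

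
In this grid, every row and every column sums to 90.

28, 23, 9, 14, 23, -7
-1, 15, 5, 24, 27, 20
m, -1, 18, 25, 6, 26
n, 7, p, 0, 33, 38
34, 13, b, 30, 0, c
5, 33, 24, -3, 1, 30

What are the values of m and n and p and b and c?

m = 16, n = 8, p = 4, b = 30, c = -17

Row 3: -1 + 18 + 25 + 6 + 26 = 74, so its missing entry is 90 − 74 = 16.
Column 1: 28 − 1 + 16 + 34 + 5 = 82, so its missing entry is 90 − 82 = 8.
Column 6: -7 + 20 + 26 + 38 + 30 = 107, so its missing entry is 90 − 107 = -17.
Row 5: 34 + 13 + 30 + 0 − 17 = 60, so its missing entry is 90 − 60 = 30.
Row 4: 8 + 7 + 0 + 33 + 38 = 86, so its missing entry is 90 − 86 = 4.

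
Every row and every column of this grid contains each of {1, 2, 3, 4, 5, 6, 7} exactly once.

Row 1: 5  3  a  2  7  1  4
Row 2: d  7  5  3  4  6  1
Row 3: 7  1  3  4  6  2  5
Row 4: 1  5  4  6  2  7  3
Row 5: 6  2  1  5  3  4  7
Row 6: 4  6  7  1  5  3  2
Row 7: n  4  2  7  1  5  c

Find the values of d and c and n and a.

d = 2, c = 6, n = 3, a = 6

At (row 2, col 1): row 2 already has {1, 3, 4, 5, 6, 7}, so the value is 2.
For row 1, column 3: row 1 already has {1, 2, 3, 4, 5, 7}; that leaves 6.
Cell (7,7): column 7 already has {1, 2, 3, 4, 5, 7} → 6.
At (row 7, col 1): row 7 already has {1, 2, 4, 5, 6, 7}, so the value is 3.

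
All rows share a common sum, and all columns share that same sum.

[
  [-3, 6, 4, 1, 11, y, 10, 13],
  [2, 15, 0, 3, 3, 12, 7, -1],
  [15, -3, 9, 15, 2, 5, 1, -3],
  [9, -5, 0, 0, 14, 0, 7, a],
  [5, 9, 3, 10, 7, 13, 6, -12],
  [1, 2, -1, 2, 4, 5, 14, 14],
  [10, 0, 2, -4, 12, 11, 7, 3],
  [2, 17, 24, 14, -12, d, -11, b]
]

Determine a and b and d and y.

Rows 2 and 3 both sum to 41, so that's the common total.
Row 4: 9 − 5 + 0 + 0 + 14 + 0 + 7 = 25, so its missing entry is 41 − 25 = 16.
Column 8: 13 − 1 − 3 + 16 − 12 + 14 + 3 = 30, so its missing entry is 41 − 30 = 11.
Row 8: 2 + 17 + 24 + 14 − 12 − 11 + 11 = 45, so its missing entry is 41 − 45 = -4.
Row 1: -3 + 6 + 4 + 1 + 11 + 10 + 13 = 42, so its missing entry is 41 − 42 = -1.

a = 16, b = 11, d = -4, y = -1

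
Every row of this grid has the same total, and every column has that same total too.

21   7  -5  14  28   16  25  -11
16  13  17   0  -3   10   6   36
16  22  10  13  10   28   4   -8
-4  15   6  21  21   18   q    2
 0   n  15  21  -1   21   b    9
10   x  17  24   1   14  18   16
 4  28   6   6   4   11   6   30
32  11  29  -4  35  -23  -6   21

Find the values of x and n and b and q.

Rows 1 and 2 both sum to 95, so that's the common total.
Row 6 has 10 + 17 + 24 + 1 + 14 + 18 + 16 = 100; the blank must be 95 − 100 = -5.
Column 2 has 7 + 13 + 22 + 15 − 5 + 28 + 11 = 91; the blank must be 95 − 91 = 4.
Row 5 has 0 + 4 + 15 + 21 − 1 + 21 + 9 = 69; the blank must be 95 − 69 = 26.
Row 4 has -4 + 15 + 6 + 21 + 21 + 18 + 2 = 79; the blank must be 95 − 79 = 16.

x = -5, n = 4, b = 26, q = 16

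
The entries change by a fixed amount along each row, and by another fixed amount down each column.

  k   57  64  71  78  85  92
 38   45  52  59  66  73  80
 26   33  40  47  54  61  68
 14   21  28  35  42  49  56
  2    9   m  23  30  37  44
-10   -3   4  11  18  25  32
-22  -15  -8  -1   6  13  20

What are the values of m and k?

Along each row the entries change by 7 per step; down each column they change by -12.
Row 5: from 2 at column 1, stepping by 7 to column 3 gives 16.
Row 1: from 57 at column 2, stepping by 7 to column 1 gives 50.

m = 16, k = 50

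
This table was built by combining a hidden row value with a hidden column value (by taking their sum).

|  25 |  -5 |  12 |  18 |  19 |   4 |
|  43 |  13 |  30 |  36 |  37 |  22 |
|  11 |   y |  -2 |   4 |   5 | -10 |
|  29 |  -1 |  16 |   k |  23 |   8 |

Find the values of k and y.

The difference between any two rows is the same in every column — this is an addition table with the headers hidden.
Row 4 minus row 1 is 16 − 12 = 4, so its entry in column 4 is 18 + 4 = 22.
Row 3 minus row 1 is -2 − 12 = -14, so its entry in column 2 is -5 + (-14) = -19.

k = 22, y = -19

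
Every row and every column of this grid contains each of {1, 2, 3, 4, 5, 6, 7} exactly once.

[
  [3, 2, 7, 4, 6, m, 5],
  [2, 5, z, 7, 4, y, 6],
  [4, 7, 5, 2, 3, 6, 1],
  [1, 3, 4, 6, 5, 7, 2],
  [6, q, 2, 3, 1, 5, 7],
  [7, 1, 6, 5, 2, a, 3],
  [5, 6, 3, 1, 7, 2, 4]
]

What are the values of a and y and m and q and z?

a = 4, y = 3, m = 1, q = 4, z = 1

For row 2, column 3: column 3 already has {2, 3, 4, 5, 6, 7}; that leaves 1.
Cell (6,6): row 6 already has {1, 2, 3, 5, 6, 7} → 4.
Cell (2,6): row 2 already has {1, 2, 4, 5, 6, 7} → 3.
At (row 1, col 6): row 1 already has {2, 3, 4, 5, 6, 7}, so the value is 1.
Cell (5,2): row 5 already has {1, 2, 3, 5, 6, 7} → 4.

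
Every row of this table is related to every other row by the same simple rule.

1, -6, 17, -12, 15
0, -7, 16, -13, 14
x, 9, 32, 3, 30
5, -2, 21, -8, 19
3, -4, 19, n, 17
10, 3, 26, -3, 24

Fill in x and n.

x = 16, n = -10

The difference between any two rows is the same in every column — this is an addition table with the headers hidden.
Row 3 minus row 1 is 9 − (-6) = 15, so its entry in column 1 is 1 + 15 = 16.
Row 5 minus row 1 is -4 − (-6) = 2, so its entry in column 4 is -12 + 2 = -10.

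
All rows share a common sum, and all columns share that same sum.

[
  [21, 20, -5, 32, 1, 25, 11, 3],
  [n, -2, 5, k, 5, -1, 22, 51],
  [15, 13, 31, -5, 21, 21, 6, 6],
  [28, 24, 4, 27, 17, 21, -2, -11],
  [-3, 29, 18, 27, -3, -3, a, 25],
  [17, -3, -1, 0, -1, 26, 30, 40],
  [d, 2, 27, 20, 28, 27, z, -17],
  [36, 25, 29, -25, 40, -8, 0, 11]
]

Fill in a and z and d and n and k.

a = 18, z = 23, d = -2, n = -4, k = 32

Rows 1 and 3 both sum to 108, so that's the common total.
Row 5 has -3 + 29 + 18 + 27 − 3 − 3 + 25 = 90; the blank must be 108 − 90 = 18.
Column 7 has 11 + 22 + 6 − 2 + 18 + 30 + 0 = 85; the blank must be 108 − 85 = 23.
Row 7 has 2 + 27 + 20 + 28 + 27 + 23 − 17 = 110; the blank must be 108 − 110 = -2.
Column 1 has 21 + 15 + 28 − 3 + 17 − 2 + 36 = 112; the blank must be 108 − 112 = -4.
Row 2 has -4 − 2 + 5 + 5 − 1 + 22 + 51 = 76; the blank must be 108 − 76 = 32.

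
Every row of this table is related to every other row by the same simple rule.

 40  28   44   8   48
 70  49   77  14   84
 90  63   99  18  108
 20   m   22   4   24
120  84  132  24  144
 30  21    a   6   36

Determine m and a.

Each row is a constant multiple of every other row — this is a multiplication table with the headers hidden.
Row 4 is 24/48 = 1/2 times row 1, so its entry in column 2 is 28 × 1/2 = 14.
Row 6 is 36/48 = 3/4 times row 1, so its entry in column 3 is 44 × 3/4 = 33.

m = 14, a = 33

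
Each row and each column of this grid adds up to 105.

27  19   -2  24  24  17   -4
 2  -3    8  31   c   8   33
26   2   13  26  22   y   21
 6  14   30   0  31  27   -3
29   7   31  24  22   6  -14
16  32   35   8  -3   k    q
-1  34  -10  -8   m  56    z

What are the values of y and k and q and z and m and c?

The known cells in row 2 total 79, leaving 105 − 79 = 26 for the blank.
The known cells in column 5 total 122, leaving 105 − 122 = -17 for the blank.
The known cells in row 7 total 54, leaving 105 − 54 = 51 for the blank.
The known cells in column 7 total 84, leaving 105 − 84 = 21 for the blank.
The known cells in row 6 total 109, leaving 105 − 109 = -4 for the blank.
The known cells in row 3 total 110, leaving 105 − 110 = -5 for the blank.

y = -5, k = -4, q = 21, z = 51, m = -17, c = 26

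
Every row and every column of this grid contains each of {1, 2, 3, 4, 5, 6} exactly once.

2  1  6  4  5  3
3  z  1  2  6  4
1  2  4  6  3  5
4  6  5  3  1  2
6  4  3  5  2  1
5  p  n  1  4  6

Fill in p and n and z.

At (row 2, col 2): row 2 already has {1, 2, 3, 4, 6}, so the value is 5.
Cell (6,2): column 2 already has {1, 2, 4, 5, 6} → 3.
For row 6, column 3: row 6 already has {1, 3, 4, 5, 6}; that leaves 2.

p = 3, n = 2, z = 5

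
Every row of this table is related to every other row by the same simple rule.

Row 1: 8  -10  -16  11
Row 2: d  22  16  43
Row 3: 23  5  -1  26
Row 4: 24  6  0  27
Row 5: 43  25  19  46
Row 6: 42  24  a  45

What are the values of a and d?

The difference between any two rows is the same in every column — this is an addition table with the headers hidden.
Row 6 minus row 1 is 24 − (-10) = 34, so its entry in column 3 is -16 + 34 = 18.
Row 2 minus row 1 is 22 − (-10) = 32, so its entry in column 1 is 8 + 32 = 40.

a = 18, d = 40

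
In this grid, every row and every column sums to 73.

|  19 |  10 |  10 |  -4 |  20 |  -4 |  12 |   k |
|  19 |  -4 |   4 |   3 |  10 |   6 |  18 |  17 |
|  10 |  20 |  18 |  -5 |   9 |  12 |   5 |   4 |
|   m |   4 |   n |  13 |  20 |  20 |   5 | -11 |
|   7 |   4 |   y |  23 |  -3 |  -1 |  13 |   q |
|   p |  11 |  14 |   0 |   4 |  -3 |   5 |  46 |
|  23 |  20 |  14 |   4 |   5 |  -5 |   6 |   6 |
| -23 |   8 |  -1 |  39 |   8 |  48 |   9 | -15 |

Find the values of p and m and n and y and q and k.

p = -4, m = 22, n = 0, y = 14, q = 16, k = 10

Row 1 has 19 + 10 + 10 − 4 + 20 − 4 + 12 = 63; the blank must be 73 − 63 = 10.
Row 6 has 11 + 14 + 0 + 4 − 3 + 5 + 46 = 77; the blank must be 73 − 77 = -4.
Column 1 has 19 + 19 + 10 + 7 − 4 + 23 − 23 = 51; the blank must be 73 − 51 = 22.
Row 4 has 22 + 4 + 13 + 20 + 20 + 5 − 11 = 73; the blank must be 73 − 73 = 0.
Column 3 has 10 + 4 + 18 + 0 + 14 + 14 − 1 = 59; the blank must be 73 − 59 = 14.
Row 5 has 7 + 4 + 14 + 23 − 3 − 1 + 13 = 57; the blank must be 73 − 57 = 16.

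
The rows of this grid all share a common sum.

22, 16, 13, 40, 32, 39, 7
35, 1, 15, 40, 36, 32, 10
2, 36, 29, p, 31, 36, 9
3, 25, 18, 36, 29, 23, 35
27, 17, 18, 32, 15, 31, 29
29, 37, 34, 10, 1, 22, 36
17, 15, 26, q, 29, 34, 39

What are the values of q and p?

q = 9, p = 26

Row 1 sums to 169 and so does row 2; that's the common total.
In row 7 the known cells total 160, leaving 169 − 160 = 9.
In row 3 the known cells total 143, leaving 169 − 143 = 26.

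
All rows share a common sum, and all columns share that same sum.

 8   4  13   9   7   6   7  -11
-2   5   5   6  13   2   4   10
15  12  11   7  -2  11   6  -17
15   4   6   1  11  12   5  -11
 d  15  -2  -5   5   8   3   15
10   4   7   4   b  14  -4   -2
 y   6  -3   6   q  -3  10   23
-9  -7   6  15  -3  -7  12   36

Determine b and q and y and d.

Rows 1 and 2 both sum to 43, so that's the common total.
The known cells in row 6 total 33, leaving 43 − 33 = 10 for the blank.
The known cells in row 5 total 39, leaving 43 − 39 = 4 for the blank.
The known cells in column 5 total 41, leaving 43 − 41 = 2 for the blank.
The known cells in row 7 total 41, leaving 43 − 41 = 2 for the blank.

b = 10, q = 2, y = 2, d = 4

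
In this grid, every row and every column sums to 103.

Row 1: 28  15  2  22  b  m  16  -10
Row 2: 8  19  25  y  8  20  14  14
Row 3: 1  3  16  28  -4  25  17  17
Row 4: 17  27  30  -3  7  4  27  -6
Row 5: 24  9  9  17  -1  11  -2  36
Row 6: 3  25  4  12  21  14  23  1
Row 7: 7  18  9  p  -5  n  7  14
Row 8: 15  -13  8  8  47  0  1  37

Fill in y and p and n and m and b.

Column 5: 8 − 4 + 7 − 1 + 21 − 5 + 47 = 73, so its missing entry is 103 − 73 = 30.
Row 1: 28 + 15 + 2 + 22 + 30 + 16 − 10 = 103, so its missing entry is 103 − 103 = 0.
Column 6: 0 + 20 + 25 + 4 + 11 + 14 + 0 = 74, so its missing entry is 103 − 74 = 29.
Row 7: 7 + 18 + 9 − 5 + 29 + 7 + 14 = 79, so its missing entry is 103 − 79 = 24.
Row 2: 8 + 19 + 25 + 8 + 20 + 14 + 14 = 108, so its missing entry is 103 − 108 = -5.

y = -5, p = 24, n = 29, m = 0, b = 30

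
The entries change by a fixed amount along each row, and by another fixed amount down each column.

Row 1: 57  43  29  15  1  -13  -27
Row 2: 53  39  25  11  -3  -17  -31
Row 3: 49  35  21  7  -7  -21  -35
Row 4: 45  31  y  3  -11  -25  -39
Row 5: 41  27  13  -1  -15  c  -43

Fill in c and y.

Along each row the entries change by -14 per step; down each column they change by -4.
Row 5: from 41 at column 1, stepping by -14 to column 6 gives -29.
Row 4: from 45 at column 1, stepping by -14 to column 3 gives 17.

c = -29, y = 17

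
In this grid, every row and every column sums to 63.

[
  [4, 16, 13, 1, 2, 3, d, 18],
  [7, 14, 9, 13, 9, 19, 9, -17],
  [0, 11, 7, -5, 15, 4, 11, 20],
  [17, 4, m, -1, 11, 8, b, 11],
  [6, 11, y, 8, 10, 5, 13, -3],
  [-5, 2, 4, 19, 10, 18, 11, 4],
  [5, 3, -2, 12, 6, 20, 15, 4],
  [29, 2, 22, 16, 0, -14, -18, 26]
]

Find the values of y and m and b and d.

y = 13, m = -3, b = 16, d = 6

Row 1: 4 + 16 + 13 + 1 + 2 + 3 + 18 = 57, so its missing entry is 63 − 57 = 6.
Row 5: 6 + 11 + 8 + 10 + 5 + 13 − 3 = 50, so its missing entry is 63 − 50 = 13.
Column 3: 13 + 9 + 7 + 13 + 4 − 2 + 22 = 66, so its missing entry is 63 − 66 = -3.
Row 4: 17 + 4 − 3 − 1 + 11 + 8 + 11 = 47, so its missing entry is 63 − 47 = 16.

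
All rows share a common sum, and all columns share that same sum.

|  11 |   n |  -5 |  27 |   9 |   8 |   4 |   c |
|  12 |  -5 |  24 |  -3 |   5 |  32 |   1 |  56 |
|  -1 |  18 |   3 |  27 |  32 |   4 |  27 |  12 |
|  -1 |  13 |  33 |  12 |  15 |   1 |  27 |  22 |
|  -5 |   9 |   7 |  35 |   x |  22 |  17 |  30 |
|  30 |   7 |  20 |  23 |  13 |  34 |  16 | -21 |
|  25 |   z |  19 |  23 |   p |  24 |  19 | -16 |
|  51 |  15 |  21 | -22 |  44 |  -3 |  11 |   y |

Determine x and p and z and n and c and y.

Rows 2 and 3 both sum to 122, so that's the common total.
Row 5 has -5 + 9 + 7 + 35 + 22 + 17 + 30 = 115; the blank must be 122 − 115 = 7.
Row 8 has 51 + 15 + 21 − 22 + 44 − 3 + 11 = 117; the blank must be 122 − 117 = 5.
Column 8 has 56 + 12 + 22 + 30 − 21 − 16 + 5 = 88; the blank must be 122 − 88 = 34.
Row 1 has 11 − 5 + 27 + 9 + 8 + 4 + 34 = 88; the blank must be 122 − 88 = 34.
Column 2 has 34 − 5 + 18 + 13 + 9 + 7 + 15 = 91; the blank must be 122 − 91 = 31.
Row 7 has 25 + 31 + 19 + 23 + 24 + 19 − 16 = 125; the blank must be 122 − 125 = -3.

x = 7, p = -3, z = 31, n = 34, c = 34, y = 5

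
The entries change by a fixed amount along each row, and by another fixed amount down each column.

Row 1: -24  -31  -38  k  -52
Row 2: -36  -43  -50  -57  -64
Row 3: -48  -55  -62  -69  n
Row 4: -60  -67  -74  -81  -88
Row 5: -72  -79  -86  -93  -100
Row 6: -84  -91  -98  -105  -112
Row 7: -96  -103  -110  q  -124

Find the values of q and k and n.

q = -117, k = -45, n = -76

Along each row the entries change by -7 per step; down each column they change by -12.
Row 7: from -96 at column 1, stepping by -7 to column 4 gives -117.
Row 1: from -24 at column 1, stepping by -7 to column 4 gives -45.
Row 3: from -48 at column 1, stepping by -7 to column 5 gives -76.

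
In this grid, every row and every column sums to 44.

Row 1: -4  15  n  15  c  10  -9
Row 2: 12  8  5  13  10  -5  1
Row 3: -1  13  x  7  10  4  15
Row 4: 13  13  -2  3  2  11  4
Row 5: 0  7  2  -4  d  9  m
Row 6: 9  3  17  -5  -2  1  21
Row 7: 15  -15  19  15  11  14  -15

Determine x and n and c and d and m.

x = -4, n = 7, c = 10, d = 3, m = 27

Column 7 has -9 + 1 + 15 + 4 + 21 − 15 = 17; the blank must be 44 − 17 = 27.
Row 5 has 0 + 7 + 2 − 4 + 9 + 27 = 41; the blank must be 44 − 41 = 3.
Column 5 has 10 + 10 + 2 + 3 − 2 + 11 = 34; the blank must be 44 − 34 = 10.
Row 1 has -4 + 15 + 15 + 10 + 10 − 9 = 37; the blank must be 44 − 37 = 7.
Row 3 has -1 + 13 + 7 + 10 + 4 + 15 = 48; the blank must be 44 − 48 = -4.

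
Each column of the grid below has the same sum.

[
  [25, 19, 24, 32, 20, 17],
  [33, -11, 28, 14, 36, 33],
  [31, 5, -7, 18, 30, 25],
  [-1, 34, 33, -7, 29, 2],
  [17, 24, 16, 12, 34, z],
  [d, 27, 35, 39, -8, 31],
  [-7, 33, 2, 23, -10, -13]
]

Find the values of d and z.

The complete columns each total 131.
Column 1 is missing 131 − 98 = 33 (since 25 + 33 + 31 − 1 + 17 − 7 = 98).
Column 6 is missing 131 − 95 = 36 (since 17 + 33 + 25 + 2 + 31 − 13 = 95).

d = 33, z = 36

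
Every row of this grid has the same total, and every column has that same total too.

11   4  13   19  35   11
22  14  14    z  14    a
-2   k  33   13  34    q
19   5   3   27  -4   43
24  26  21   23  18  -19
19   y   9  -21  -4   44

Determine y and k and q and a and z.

Rows 1 and 4 both sum to 93, so that's the common total.
Row 6 has 19 + 9 − 21 − 4 + 44 = 47; the blank must be 93 − 47 = 46.
Column 2 has 4 + 14 + 5 + 26 + 46 = 95; the blank must be 93 − 95 = -2.
Row 3 has -2 − 2 + 33 + 13 + 34 = 76; the blank must be 93 − 76 = 17.
Column 6 has 11 + 17 + 43 − 19 + 44 = 96; the blank must be 93 − 96 = -3.
Row 2 has 22 + 14 + 14 + 14 − 3 = 61; the blank must be 93 − 61 = 32.

y = 46, k = -2, q = 17, a = -3, z = 32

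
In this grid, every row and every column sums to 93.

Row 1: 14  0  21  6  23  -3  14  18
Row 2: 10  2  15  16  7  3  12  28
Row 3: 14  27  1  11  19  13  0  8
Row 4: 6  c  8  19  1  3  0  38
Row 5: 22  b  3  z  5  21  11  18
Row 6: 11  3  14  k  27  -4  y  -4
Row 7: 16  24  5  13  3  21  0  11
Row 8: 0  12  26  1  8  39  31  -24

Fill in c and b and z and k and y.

c = 18, b = 7, z = 6, k = 21, y = 25

Row 4 has 6 + 8 + 19 + 1 + 3 + 0 + 38 = 75; the blank must be 93 − 75 = 18.
Column 7 has 14 + 12 + 0 + 0 + 11 + 0 + 31 = 68; the blank must be 93 − 68 = 25.
Row 6 has 11 + 3 + 14 + 27 − 4 + 25 − 4 = 72; the blank must be 93 − 72 = 21.
Column 4 has 6 + 16 + 11 + 19 + 21 + 13 + 1 = 87; the blank must be 93 − 87 = 6.
Row 5 has 22 + 3 + 6 + 5 + 21 + 11 + 18 = 86; the blank must be 93 − 86 = 7.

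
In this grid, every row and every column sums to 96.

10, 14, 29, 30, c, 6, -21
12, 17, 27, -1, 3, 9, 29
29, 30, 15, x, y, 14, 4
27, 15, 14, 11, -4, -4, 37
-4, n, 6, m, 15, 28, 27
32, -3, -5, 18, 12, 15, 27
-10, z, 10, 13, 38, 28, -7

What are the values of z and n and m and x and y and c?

Row 1 has 10 + 14 + 29 + 30 + 6 − 21 = 68; the blank must be 96 − 68 = 28.
Column 5 has 28 + 3 − 4 + 15 + 12 + 38 = 92; the blank must be 96 − 92 = 4.
Row 7 has -10 + 10 + 13 + 38 + 28 − 7 = 72; the blank must be 96 − 72 = 24.
Row 3 has 29 + 30 + 15 + 4 + 14 + 4 = 96; the blank must be 96 − 96 = 0.
Column 4 has 30 − 1 + 0 + 11 + 18 + 13 = 71; the blank must be 96 − 71 = 25.
Row 5 has -4 + 6 + 25 + 15 + 28 + 27 = 97; the blank must be 96 − 97 = -1.

z = 24, n = -1, m = 25, x = 0, y = 4, c = 28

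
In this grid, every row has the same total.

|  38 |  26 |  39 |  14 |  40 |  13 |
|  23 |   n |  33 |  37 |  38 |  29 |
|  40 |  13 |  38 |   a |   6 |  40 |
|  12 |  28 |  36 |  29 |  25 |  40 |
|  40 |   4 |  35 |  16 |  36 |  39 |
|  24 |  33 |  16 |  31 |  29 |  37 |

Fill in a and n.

a = 33, n = 10

Row 1 sums to 170 and so does row 5; that's the common total.
In row 3 the known cells total 137, leaving 170 − 137 = 33.
In row 2 the known cells total 160, leaving 170 − 160 = 10.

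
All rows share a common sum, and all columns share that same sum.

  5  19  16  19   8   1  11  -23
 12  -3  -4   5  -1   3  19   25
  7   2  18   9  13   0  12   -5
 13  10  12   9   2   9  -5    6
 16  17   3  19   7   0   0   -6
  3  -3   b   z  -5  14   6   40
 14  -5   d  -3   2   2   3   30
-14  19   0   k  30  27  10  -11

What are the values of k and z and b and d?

k = -5, z = 3, b = -2, d = 13

Rows 1 and 2 both sum to 56, so that's the common total.
The known cells in row 7 total 43, leaving 56 − 43 = 13 for the blank.
The known cells in column 3 total 58, leaving 56 − 58 = -2 for the blank.
The known cells in row 6 total 53, leaving 56 − 53 = 3 for the blank.
The known cells in row 8 total 61, leaving 56 − 61 = -5 for the blank.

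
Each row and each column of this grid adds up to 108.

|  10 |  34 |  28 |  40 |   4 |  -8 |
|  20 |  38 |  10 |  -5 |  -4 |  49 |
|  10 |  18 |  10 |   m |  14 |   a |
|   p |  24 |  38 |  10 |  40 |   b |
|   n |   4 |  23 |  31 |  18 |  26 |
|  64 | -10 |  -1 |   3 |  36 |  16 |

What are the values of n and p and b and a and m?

n = 6, p = -2, b = -2, a = 27, m = 29

Row 5: 4 + 23 + 31 + 18 + 26 = 102, so its missing entry is 108 − 102 = 6.
Column 1: 10 + 20 + 10 + 6 + 64 = 110, so its missing entry is 108 − 110 = -2.
Column 4: 40 − 5 + 10 + 31 + 3 = 79, so its missing entry is 108 − 79 = 29.
Row 3: 10 + 18 + 10 + 29 + 14 = 81, so its missing entry is 108 − 81 = 27.
Row 4: -2 + 24 + 38 + 10 + 40 = 110, so its missing entry is 108 − 110 = -2.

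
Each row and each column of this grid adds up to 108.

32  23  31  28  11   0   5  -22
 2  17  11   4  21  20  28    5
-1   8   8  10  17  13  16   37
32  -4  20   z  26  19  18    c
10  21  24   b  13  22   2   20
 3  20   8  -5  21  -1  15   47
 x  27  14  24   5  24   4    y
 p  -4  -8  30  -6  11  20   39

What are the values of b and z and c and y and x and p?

The known cells in row 5 total 112, leaving 108 − 112 = -4 for the blank.
The known cells in row 8 total 82, leaving 108 − 82 = 26 for the blank.
The known cells in column 4 total 87, leaving 108 − 87 = 21 for the blank.
The known cells in row 4 total 132, leaving 108 − 132 = -24 for the blank.
The known cells in column 8 total 102, leaving 108 − 102 = 6 for the blank.
The known cells in row 7 total 104, leaving 108 − 104 = 4 for the blank.

b = -4, z = 21, c = -24, y = 6, x = 4, p = 26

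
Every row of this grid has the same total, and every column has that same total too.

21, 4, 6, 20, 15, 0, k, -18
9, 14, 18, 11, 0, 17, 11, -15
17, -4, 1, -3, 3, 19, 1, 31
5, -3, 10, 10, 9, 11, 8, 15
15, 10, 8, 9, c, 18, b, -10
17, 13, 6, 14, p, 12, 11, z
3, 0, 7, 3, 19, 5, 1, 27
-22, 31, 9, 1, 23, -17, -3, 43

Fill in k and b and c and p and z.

Rows 2 and 3 both sum to 65, so that's the common total.
Column 8 has -18 − 15 + 31 + 15 − 10 + 27 + 43 = 73; the blank must be 65 − 73 = -8.
Row 6 has 17 + 13 + 6 + 14 + 12 + 11 − 8 = 65; the blank must be 65 − 65 = 0.
Column 5 has 15 + 0 + 3 + 9 + 0 + 19 + 23 = 69; the blank must be 65 − 69 = -4.
Row 5 has 15 + 10 + 8 + 9 − 4 + 18 − 10 = 46; the blank must be 65 − 46 = 19.
Row 1 has 21 + 4 + 6 + 20 + 15 + 0 − 18 = 48; the blank must be 65 − 48 = 17.

k = 17, b = 19, c = -4, p = 0, z = -8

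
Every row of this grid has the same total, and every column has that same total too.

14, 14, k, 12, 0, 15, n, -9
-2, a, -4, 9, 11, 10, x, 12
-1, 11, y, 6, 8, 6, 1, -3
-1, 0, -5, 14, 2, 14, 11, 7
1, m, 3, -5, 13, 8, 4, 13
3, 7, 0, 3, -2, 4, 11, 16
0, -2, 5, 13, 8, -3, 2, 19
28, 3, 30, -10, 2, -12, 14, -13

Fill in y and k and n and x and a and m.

Rows 4 and 6 both sum to 42, so that's the common total.
The known cells in row 3 total 28, leaving 42 − 28 = 14 for the blank.
The known cells in column 3 total 43, leaving 42 − 43 = -1 for the blank.
The known cells in row 1 total 45, leaving 42 − 45 = -3 for the blank.
The known cells in column 7 total 40, leaving 42 − 40 = 2 for the blank.
The known cells in row 2 total 38, leaving 42 − 38 = 4 for the blank.
The known cells in row 5 total 37, leaving 42 − 37 = 5 for the blank.

y = 14, k = -1, n = -3, x = 2, a = 4, m = 5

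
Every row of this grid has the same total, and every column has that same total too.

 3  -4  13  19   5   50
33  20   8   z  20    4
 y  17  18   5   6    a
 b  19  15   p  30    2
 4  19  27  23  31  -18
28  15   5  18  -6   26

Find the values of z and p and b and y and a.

z = 1, p = 20, b = 0, y = 18, a = 22

Rows 1 and 5 both sum to 86, so that's the common total.
Column 6 has 50 + 4 + 2 − 18 + 26 = 64; the blank must be 86 − 64 = 22.
Row 3 has 17 + 18 + 5 + 6 + 22 = 68; the blank must be 86 − 68 = 18.
Column 1 has 3 + 33 + 18 + 4 + 28 = 86; the blank must be 86 − 86 = 0.
Row 4 has 0 + 19 + 15 + 30 + 2 = 66; the blank must be 86 − 66 = 20.
Row 2 has 33 + 20 + 8 + 20 + 4 = 85; the blank must be 86 − 85 = 1.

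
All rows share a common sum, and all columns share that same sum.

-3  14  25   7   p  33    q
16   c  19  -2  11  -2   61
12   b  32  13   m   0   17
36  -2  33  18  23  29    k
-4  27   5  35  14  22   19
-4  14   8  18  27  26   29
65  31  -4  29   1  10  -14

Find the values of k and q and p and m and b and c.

k = -19, q = 25, p = 17, m = 25, b = 19, c = 15

Rows 5 and 6 both sum to 118, so that's the common total.
Row 2 has 16 + 19 − 2 + 11 − 2 + 61 = 103; the blank must be 118 − 103 = 15.
Column 2 has 14 + 15 − 2 + 27 + 14 + 31 = 99; the blank must be 118 − 99 = 19.
Row 3 has 12 + 19 + 32 + 13 + 0 + 17 = 93; the blank must be 118 − 93 = 25.
Column 5 has 11 + 25 + 23 + 14 + 27 + 1 = 101; the blank must be 118 − 101 = 17.
Row 1 has -3 + 14 + 25 + 7 + 17 + 33 = 93; the blank must be 118 − 93 = 25.
Row 4 has 36 − 2 + 33 + 18 + 23 + 29 = 137; the blank must be 118 − 137 = -19.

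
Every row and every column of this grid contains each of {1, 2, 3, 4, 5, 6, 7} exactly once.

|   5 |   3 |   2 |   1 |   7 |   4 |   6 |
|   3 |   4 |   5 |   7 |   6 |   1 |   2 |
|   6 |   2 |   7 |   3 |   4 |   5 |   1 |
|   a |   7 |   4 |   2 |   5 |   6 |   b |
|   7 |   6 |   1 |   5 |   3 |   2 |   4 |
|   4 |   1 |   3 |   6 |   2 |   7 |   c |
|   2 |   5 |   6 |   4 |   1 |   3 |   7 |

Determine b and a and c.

b = 3, a = 1, c = 5

Cell (6,7): row 6 already has {1, 2, 3, 4, 6, 7} → 5.
Cell (4,1): column 1 already has {2, 3, 4, 5, 6, 7} → 1.
Cell (4,7): row 4 already has {1, 2, 4, 5, 6, 7} → 3.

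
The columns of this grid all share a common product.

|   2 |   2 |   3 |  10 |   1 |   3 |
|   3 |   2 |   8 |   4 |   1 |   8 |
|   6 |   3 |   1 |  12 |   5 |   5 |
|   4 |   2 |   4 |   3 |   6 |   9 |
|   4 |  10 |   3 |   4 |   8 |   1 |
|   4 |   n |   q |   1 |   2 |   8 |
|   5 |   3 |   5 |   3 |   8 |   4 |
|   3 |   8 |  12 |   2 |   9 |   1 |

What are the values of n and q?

Columns 1 and 5 each multiply to 34560, so every column has product 34560.
Column 2: 2×2×3×2×10×3×8 = 5760, so the missing entry is 34560 ÷ 5760 = 6.
Column 3: 3×8×1×4×3×5×12 = 17280, so the missing entry is 34560 ÷ 17280 = 2.

n = 6, q = 2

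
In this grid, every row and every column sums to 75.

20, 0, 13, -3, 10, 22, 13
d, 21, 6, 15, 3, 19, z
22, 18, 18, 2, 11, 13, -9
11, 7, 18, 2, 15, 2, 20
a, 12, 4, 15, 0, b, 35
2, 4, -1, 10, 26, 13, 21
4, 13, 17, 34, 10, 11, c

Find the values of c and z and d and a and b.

c = -14, z = 9, d = 2, a = 14, b = -5

Column 6: 22 + 19 + 13 + 2 + 13 + 11 = 80, so its missing entry is 75 − 80 = -5.
Row 5: 12 + 4 + 15 + 0 − 5 + 35 = 61, so its missing entry is 75 − 61 = 14.
Column 1: 20 + 22 + 11 + 14 + 2 + 4 = 73, so its missing entry is 75 − 73 = 2.
Row 7: 4 + 13 + 17 + 34 + 10 + 11 = 89, so its missing entry is 75 − 89 = -14.
Row 2: 2 + 21 + 6 + 15 + 3 + 19 = 66, so its missing entry is 75 − 66 = 9.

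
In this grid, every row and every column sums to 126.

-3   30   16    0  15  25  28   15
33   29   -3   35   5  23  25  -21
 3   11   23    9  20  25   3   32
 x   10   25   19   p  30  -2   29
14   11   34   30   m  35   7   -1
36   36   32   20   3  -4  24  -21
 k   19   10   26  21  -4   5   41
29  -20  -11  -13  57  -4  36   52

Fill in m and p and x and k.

m = -4, p = 9, x = 6, k = 8

Row 5 has 14 + 11 + 34 + 30 + 35 + 7 − 1 = 130; the blank must be 126 − 130 = -4.
Row 7 has 19 + 10 + 26 + 21 − 4 + 5 + 41 = 118; the blank must be 126 − 118 = 8.
Column 5 has 15 + 5 + 20 − 4 + 3 + 21 + 57 = 117; the blank must be 126 − 117 = 9.
Row 4 has 10 + 25 + 19 + 9 + 30 − 2 + 29 = 120; the blank must be 126 − 120 = 6.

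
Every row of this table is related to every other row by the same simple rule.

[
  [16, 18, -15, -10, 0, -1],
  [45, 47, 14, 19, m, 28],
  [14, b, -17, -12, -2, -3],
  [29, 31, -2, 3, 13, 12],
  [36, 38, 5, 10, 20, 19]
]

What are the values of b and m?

The difference between any two rows is the same in every column — this is an addition table with the headers hidden.
Row 3 minus row 1 is -17 − (-15) = -2, so its entry in column 2 is 18 + (-2) = 16.
Row 2 minus row 1 is 14 − (-15) = 29, so its entry in column 5 is 0 + 29 = 29.

b = 16, m = 29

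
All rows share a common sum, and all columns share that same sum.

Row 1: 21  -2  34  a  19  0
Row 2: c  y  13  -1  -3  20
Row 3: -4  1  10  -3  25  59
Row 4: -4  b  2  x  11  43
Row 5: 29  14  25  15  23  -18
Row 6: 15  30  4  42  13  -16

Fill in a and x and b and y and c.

Rows 3 and 5 both sum to 88, so that's the common total.
Row 1 has 21 − 2 + 34 + 19 + 0 = 72; the blank must be 88 − 72 = 16.
Column 4 has 16 − 1 − 3 + 15 + 42 = 69; the blank must be 88 − 69 = 19.
Row 4 has -4 + 2 + 19 + 11 + 43 = 71; the blank must be 88 − 71 = 17.
Column 2 has -2 + 1 + 17 + 14 + 30 = 60; the blank must be 88 − 60 = 28.
Row 2 has 28 + 13 − 1 − 3 + 20 = 57; the blank must be 88 − 57 = 31.

a = 16, x = 19, b = 17, y = 28, c = 31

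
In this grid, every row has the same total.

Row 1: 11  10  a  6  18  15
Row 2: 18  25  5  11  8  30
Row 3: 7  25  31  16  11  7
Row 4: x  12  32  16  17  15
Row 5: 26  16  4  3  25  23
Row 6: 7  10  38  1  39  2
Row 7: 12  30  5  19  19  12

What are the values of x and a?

x = 5, a = 37

The complete rows each total 97.
Row 4 is missing 97 − 92 = 5 (since 12 + 32 + 16 + 17 + 15 = 92).
Row 1 is missing 97 − 60 = 37 (since 11 + 10 + 6 + 18 + 15 = 60).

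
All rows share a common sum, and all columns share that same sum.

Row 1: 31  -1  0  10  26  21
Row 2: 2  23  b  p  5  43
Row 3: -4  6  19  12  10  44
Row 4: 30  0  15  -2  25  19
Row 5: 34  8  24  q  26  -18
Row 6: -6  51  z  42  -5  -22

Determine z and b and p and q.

Rows 1 and 3 both sum to 87, so that's the common total.
The known cells in row 5 total 74, leaving 87 − 74 = 13 for the blank.
The known cells in column 4 total 75, leaving 87 − 75 = 12 for the blank.
The known cells in row 2 total 85, leaving 87 − 85 = 2 for the blank.
The known cells in row 6 total 60, leaving 87 − 60 = 27 for the blank.

z = 27, b = 2, p = 12, q = 13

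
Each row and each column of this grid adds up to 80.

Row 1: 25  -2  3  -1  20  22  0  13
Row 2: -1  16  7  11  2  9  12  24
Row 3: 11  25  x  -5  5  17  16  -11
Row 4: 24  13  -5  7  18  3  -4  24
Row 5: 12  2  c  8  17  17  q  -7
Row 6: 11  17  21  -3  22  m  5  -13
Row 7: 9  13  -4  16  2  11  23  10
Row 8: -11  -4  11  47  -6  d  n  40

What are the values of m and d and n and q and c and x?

Row 6 has 11 + 17 + 21 − 3 + 22 + 5 − 13 = 60; the blank must be 80 − 60 = 20.
Row 3 has 11 + 25 − 5 + 5 + 17 + 16 − 11 = 58; the blank must be 80 − 58 = 22.
Column 3 has 3 + 7 + 22 − 5 + 21 − 4 + 11 = 55; the blank must be 80 − 55 = 25.
Row 5 has 12 + 2 + 25 + 8 + 17 + 17 − 7 = 74; the blank must be 80 − 74 = 6.
Column 7 has 0 + 12 + 16 − 4 + 6 + 5 + 23 = 58; the blank must be 80 − 58 = 22.
Row 8 has -11 − 4 + 11 + 47 − 6 + 22 + 40 = 99; the blank must be 80 − 99 = -19.

m = 20, d = -19, n = 22, q = 6, c = 25, x = 22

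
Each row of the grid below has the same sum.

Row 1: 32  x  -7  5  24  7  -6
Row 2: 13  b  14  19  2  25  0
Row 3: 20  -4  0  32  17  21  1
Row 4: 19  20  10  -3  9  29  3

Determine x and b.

Rows 3 and 4 both add up to 87, so every row sums to 87.
Row 1: 32 − 7 + 5 + 24 + 7 − 6 = 55, so the missing entry is 87 − 55 = 32.
Row 2: 13 + 14 + 19 + 2 + 25 + 0 = 73, so the missing entry is 87 − 73 = 14.

x = 32, b = 14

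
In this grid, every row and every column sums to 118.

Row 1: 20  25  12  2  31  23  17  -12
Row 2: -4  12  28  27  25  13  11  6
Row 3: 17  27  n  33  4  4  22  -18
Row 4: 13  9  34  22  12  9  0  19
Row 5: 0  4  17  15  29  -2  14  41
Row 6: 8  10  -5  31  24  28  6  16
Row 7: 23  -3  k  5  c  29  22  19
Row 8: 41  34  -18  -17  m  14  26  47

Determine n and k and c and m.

n = 29, k = 21, c = 2, m = -9

The known cells in row 8 total 127, leaving 118 − 127 = -9 for the blank.
The known cells in column 5 total 116, leaving 118 − 116 = 2 for the blank.
The known cells in row 7 total 97, leaving 118 − 97 = 21 for the blank.
The known cells in row 3 total 89, leaving 118 − 89 = 29 for the blank.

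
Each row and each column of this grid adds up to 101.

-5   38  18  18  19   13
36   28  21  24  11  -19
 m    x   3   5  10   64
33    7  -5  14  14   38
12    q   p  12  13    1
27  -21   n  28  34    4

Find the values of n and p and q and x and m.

n = 29, p = 35, q = 28, x = 21, m = -2

Column 1: -5 + 36 + 33 + 12 + 27 = 103, so its missing entry is 101 − 103 = -2.
Row 3: -2 + 3 + 5 + 10 + 64 = 80, so its missing entry is 101 − 80 = 21.
Column 2: 38 + 28 + 21 + 7 − 21 = 73, so its missing entry is 101 − 73 = 28.
Row 5: 12 + 28 + 12 + 13 + 1 = 66, so its missing entry is 101 − 66 = 35.
Row 6: 27 − 21 + 28 + 34 + 4 = 72, so its missing entry is 101 − 72 = 29.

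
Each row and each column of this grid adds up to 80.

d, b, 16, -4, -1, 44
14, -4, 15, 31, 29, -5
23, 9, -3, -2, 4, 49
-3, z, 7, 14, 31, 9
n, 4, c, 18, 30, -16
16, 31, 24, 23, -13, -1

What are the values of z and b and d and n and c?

z = 22, b = 18, d = 7, n = 23, c = 21

Row 4 has -3 + 7 + 14 + 31 + 9 = 58; the blank must be 80 − 58 = 22.
Column 2 has -4 + 9 + 22 + 4 + 31 = 62; the blank must be 80 − 62 = 18.
Row 1 has 18 + 16 − 4 − 1 + 44 = 73; the blank must be 80 − 73 = 7.
Column 1 has 7 + 14 + 23 − 3 + 16 = 57; the blank must be 80 − 57 = 23.
Row 5 has 23 + 4 + 18 + 30 − 16 = 59; the blank must be 80 − 59 = 21.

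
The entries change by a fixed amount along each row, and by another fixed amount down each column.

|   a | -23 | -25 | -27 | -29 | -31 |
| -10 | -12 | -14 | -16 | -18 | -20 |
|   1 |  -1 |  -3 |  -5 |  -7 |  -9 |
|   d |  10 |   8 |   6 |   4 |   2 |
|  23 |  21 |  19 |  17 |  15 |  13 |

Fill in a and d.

a = -21, d = 12

Along each row the entries change by -2 per step; down each column they change by 11.
Row 1: from -23 at column 2, stepping by -2 to column 1 gives -21.
Row 4: from 10 at column 2, stepping by -2 to column 1 gives 12.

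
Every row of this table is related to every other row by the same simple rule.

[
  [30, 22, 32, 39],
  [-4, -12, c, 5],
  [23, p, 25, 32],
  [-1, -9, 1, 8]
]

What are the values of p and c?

The difference between any two rows is the same in every column — this is an addition table with the headers hidden.
Row 3 minus row 1 is 32 − 39 = -7, so its entry in column 2 is 22 + (-7) = 15.
Row 2 minus row 1 is 5 − 39 = -34, so its entry in column 3 is 32 + (-34) = -2.

p = 15, c = -2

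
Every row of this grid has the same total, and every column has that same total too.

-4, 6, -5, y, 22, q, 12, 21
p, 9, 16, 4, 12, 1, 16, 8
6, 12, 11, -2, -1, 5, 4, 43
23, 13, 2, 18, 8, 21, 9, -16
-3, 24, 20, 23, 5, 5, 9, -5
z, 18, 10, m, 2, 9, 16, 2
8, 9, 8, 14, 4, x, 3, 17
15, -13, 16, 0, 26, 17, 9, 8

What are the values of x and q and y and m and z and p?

Rows 3 and 4 both sum to 78, so that's the common total.
Row 7 has 8 + 9 + 8 + 14 + 4 + 3 + 17 = 63; the blank must be 78 − 63 = 15.
Row 2 has 9 + 16 + 4 + 12 + 1 + 16 + 8 = 66; the blank must be 78 − 66 = 12.
Column 1 has -4 + 12 + 6 + 23 − 3 + 8 + 15 = 57; the blank must be 78 − 57 = 21.
Column 6 has 1 + 5 + 21 + 5 + 9 + 15 + 17 = 73; the blank must be 78 − 73 = 5.
Row 1 has -4 + 6 − 5 + 22 + 5 + 12 + 21 = 57; the blank must be 78 − 57 = 21.
Row 6 has 21 + 18 + 10 + 2 + 9 + 16 + 2 = 78; the blank must be 78 − 78 = 0.

x = 15, q = 5, y = 21, m = 0, z = 21, p = 12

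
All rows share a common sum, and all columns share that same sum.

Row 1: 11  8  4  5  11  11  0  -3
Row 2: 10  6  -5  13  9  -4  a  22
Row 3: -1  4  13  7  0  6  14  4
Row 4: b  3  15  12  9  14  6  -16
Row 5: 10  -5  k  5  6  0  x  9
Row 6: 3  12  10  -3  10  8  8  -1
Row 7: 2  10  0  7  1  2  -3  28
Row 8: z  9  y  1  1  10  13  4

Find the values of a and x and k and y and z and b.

a = -4, x = 13, k = 9, y = 1, z = 8, b = 4

Rows 1 and 3 both sum to 47, so that's the common total.
Row 4: 3 + 15 + 12 + 9 + 14 + 6 − 16 = 43, so its missing entry is 47 − 43 = 4.
Column 1: 11 + 10 − 1 + 4 + 10 + 3 + 2 = 39, so its missing entry is 47 − 39 = 8.
Row 8: 8 + 9 + 1 + 1 + 10 + 13 + 4 = 46, so its missing entry is 47 − 46 = 1.
Column 3: 4 − 5 + 13 + 15 + 10 + 0 + 1 = 38, so its missing entry is 47 − 38 = 9.
Row 5: 10 − 5 + 9 + 5 + 6 + 0 + 9 = 34, so its missing entry is 47 − 34 = 13.
Row 2: 10 + 6 − 5 + 13 + 9 − 4 + 22 = 51, so its missing entry is 47 − 51 = -4.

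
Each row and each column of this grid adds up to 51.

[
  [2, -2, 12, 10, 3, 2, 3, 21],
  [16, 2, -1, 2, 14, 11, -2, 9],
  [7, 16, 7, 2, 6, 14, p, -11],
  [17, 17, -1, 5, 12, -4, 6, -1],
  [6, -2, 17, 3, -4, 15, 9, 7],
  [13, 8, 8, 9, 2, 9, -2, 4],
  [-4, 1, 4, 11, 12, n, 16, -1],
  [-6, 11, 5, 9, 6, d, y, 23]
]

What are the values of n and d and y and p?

Row 3 has 7 + 16 + 7 + 2 + 6 + 14 − 11 = 41; the blank must be 51 − 41 = 10.
Column 7 has 3 − 2 + 10 + 6 + 9 − 2 + 16 = 40; the blank must be 51 − 40 = 11.
Row 8 has -6 + 11 + 5 + 9 + 6 + 11 + 23 = 59; the blank must be 51 − 59 = -8.
Row 7 has -4 + 1 + 4 + 11 + 12 + 16 − 1 = 39; the blank must be 51 − 39 = 12.

n = 12, d = -8, y = 11, p = 10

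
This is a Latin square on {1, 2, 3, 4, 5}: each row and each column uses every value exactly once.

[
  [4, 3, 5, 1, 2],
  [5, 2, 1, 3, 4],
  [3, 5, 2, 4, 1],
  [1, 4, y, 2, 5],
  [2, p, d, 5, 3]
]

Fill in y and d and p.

At (row 4, col 3): row 4 already has {1, 2, 4, 5}, so the value is 3.
Cell (5,2): column 2 already has {2, 3, 4, 5} → 1.
For row 5, column 3: row 5 already has {1, 2, 3, 5}; that leaves 4.

y = 3, d = 4, p = 1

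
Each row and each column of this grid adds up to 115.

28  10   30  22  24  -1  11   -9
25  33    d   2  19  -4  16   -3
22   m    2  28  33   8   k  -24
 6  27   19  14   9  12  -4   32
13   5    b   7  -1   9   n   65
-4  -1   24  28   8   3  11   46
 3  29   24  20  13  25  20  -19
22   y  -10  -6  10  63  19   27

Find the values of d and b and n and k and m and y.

The known cells in row 2 total 88, leaving 115 − 88 = 27 for the blank.
The known cells in row 8 total 125, leaving 115 − 125 = -10 for the blank.
The known cells in column 2 total 93, leaving 115 − 93 = 22 for the blank.
The known cells in column 3 total 116, leaving 115 − 116 = -1 for the blank.
The known cells in row 5 total 97, leaving 115 − 97 = 18 for the blank.
The known cells in row 3 total 91, leaving 115 − 91 = 24 for the blank.

d = 27, b = -1, n = 18, k = 24, m = 22, y = -10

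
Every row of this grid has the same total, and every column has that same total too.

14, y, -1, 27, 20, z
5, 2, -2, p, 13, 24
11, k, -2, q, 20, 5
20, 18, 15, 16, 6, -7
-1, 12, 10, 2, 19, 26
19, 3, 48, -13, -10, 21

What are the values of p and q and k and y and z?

Rows 4 and 5 both sum to 68, so that's the common total.
Column 6 has 24 + 5 − 7 + 26 + 21 = 69; the blank must be 68 − 69 = -1.
Row 1 has 14 − 1 + 27 + 20 − 1 = 59; the blank must be 68 − 59 = 9.
Column 2 has 9 + 2 + 18 + 12 + 3 = 44; the blank must be 68 − 44 = 24.
Row 3 has 11 + 24 − 2 + 20 + 5 = 58; the blank must be 68 − 58 = 10.
Row 2 has 5 + 2 − 2 + 13 + 24 = 42; the blank must be 68 − 42 = 26.

p = 26, q = 10, k = 24, y = 9, z = -1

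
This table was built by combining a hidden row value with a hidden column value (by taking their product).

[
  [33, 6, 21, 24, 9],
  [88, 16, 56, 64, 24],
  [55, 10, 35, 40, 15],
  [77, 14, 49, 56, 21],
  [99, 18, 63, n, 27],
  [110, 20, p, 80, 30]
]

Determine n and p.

n = 72, p = 70

Each row is a constant multiple of every other row — this is a multiplication table with the headers hidden.
Row 5 is 99/33 = 3/1 times row 1, so its entry in column 4 is 24 × 3/1 = 72.
Row 6 is 110/33 = 10/3 times row 1, so its entry in column 3 is 21 × 10/3 = 70.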